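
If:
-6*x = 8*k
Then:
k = -3*x/4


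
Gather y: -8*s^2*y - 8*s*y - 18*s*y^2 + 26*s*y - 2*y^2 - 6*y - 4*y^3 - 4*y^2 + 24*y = -4*y^3 + y^2*(-18*s - 6) + y*(-8*s^2 + 18*s + 18)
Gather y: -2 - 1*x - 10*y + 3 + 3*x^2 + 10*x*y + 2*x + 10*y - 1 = 3*x^2 + 10*x*y + x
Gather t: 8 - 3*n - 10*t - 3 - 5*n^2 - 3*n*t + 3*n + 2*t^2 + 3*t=-5*n^2 + 2*t^2 + t*(-3*n - 7) + 5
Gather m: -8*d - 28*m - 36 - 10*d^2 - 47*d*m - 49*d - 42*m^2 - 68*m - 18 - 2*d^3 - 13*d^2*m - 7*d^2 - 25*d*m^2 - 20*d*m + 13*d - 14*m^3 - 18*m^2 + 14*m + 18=-2*d^3 - 17*d^2 - 44*d - 14*m^3 + m^2*(-25*d - 60) + m*(-13*d^2 - 67*d - 82) - 36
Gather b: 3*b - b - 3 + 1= 2*b - 2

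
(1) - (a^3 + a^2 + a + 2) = -a^3 - a^2 - a - 1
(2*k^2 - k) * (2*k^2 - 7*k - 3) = 4*k^4 - 16*k^3 + k^2 + 3*k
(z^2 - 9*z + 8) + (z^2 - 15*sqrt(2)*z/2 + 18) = 2*z^2 - 15*sqrt(2)*z/2 - 9*z + 26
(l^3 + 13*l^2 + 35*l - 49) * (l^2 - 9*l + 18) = l^5 + 4*l^4 - 64*l^3 - 130*l^2 + 1071*l - 882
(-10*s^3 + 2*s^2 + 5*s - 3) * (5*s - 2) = -50*s^4 + 30*s^3 + 21*s^2 - 25*s + 6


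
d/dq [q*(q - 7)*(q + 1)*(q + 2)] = 4*q^3 - 12*q^2 - 38*q - 14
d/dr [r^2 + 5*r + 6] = 2*r + 5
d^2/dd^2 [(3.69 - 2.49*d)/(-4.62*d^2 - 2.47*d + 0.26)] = ((21.795 - 69.0228*d)*(4.62*d^2 + 2.47*d - 0.26) + (2.49*d - 3.69)*(9.24*d + 2.47)*(18.48*d + 4.94))/(4.62*d^2 + 2.47*d - 0.26)^3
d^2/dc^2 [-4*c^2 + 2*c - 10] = -8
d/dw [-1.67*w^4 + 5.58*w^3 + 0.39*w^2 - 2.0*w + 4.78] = -6.68*w^3 + 16.74*w^2 + 0.78*w - 2.0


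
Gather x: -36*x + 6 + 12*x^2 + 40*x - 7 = 12*x^2 + 4*x - 1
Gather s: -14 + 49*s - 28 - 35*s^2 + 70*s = -35*s^2 + 119*s - 42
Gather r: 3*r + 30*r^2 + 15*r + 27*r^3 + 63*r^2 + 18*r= 27*r^3 + 93*r^2 + 36*r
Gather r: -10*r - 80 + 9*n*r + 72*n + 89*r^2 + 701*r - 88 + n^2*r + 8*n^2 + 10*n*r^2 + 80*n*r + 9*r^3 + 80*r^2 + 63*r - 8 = 8*n^2 + 72*n + 9*r^3 + r^2*(10*n + 169) + r*(n^2 + 89*n + 754) - 176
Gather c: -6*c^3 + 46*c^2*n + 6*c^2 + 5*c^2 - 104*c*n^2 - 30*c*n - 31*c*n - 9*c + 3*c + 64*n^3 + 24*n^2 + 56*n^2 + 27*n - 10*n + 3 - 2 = -6*c^3 + c^2*(46*n + 11) + c*(-104*n^2 - 61*n - 6) + 64*n^3 + 80*n^2 + 17*n + 1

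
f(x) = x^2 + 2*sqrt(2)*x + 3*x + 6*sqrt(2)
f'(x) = 2*x + 2*sqrt(2) + 3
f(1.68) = 21.10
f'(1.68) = 9.19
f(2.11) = 25.24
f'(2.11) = 10.05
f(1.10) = 16.11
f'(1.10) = 8.03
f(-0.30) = 6.83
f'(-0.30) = 5.23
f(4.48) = 54.67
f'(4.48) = 14.79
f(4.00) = 47.80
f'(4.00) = 13.83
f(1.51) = 19.57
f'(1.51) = 8.85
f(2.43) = 28.55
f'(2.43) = 10.69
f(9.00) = 141.94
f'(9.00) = 23.83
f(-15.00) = 146.06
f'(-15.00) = -24.17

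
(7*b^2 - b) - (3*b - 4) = 7*b^2 - 4*b + 4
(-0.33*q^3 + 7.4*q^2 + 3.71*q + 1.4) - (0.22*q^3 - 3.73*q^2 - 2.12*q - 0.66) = -0.55*q^3 + 11.13*q^2 + 5.83*q + 2.06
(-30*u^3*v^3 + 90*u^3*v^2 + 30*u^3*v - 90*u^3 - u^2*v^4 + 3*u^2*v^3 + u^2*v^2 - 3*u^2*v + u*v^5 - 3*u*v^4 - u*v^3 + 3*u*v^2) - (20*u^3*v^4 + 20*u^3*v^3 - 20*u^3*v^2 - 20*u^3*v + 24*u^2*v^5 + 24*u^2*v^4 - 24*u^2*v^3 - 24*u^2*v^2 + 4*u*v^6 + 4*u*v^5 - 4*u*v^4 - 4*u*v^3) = -20*u^3*v^4 - 50*u^3*v^3 + 110*u^3*v^2 + 50*u^3*v - 90*u^3 - 24*u^2*v^5 - 25*u^2*v^4 + 27*u^2*v^3 + 25*u^2*v^2 - 3*u^2*v - 4*u*v^6 - 3*u*v^5 + u*v^4 + 3*u*v^3 + 3*u*v^2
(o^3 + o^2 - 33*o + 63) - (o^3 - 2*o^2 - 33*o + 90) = 3*o^2 - 27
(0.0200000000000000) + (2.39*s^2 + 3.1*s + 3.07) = 2.39*s^2 + 3.1*s + 3.09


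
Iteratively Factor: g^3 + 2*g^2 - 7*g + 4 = (g + 4)*(g^2 - 2*g + 1) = (g - 1)*(g + 4)*(g - 1)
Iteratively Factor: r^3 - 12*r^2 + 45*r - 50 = (r - 5)*(r^2 - 7*r + 10) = (r - 5)*(r - 2)*(r - 5)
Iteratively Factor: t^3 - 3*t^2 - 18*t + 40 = (t - 2)*(t^2 - t - 20) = (t - 5)*(t - 2)*(t + 4)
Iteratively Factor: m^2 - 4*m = (m - 4)*(m)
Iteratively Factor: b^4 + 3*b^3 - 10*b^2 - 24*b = (b - 3)*(b^3 + 6*b^2 + 8*b) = (b - 3)*(b + 4)*(b^2 + 2*b) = b*(b - 3)*(b + 4)*(b + 2)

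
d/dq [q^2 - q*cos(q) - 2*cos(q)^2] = q*sin(q) + 2*q + 2*sin(2*q) - cos(q)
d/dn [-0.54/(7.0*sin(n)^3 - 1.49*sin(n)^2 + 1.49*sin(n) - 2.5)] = (11.34*sin(n)^2 - 1.6092*sin(n) + 0.8046)*cos(n)/(7.0*sin(n)^3 - 1.49*sin(n)^2 + 1.49*sin(n) - 2.5)^2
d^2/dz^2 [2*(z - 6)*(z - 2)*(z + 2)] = 12*z - 24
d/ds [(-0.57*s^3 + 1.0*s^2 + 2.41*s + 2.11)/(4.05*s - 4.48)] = (-4.617*s^3 + 11.7108*s^2 - 8.96*s - 19.3423)/(16.4025*s^2 - 36.288*s + 20.0704)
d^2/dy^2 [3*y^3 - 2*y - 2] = 18*y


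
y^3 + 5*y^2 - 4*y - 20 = (y - 2)*(y + 2)*(y + 5)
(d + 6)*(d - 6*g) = d^2 - 6*d*g + 6*d - 36*g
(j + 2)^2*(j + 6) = j^3 + 10*j^2 + 28*j + 24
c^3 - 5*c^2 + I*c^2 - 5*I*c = c*(c - 5)*(c + I)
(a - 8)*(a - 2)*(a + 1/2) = a^3 - 19*a^2/2 + 11*a + 8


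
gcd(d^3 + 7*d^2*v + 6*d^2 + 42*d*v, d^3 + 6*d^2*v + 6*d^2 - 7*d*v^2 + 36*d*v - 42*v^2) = d^2 + 7*d*v + 6*d + 42*v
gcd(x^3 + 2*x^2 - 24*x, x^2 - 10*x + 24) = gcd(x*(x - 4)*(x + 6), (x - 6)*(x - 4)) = x - 4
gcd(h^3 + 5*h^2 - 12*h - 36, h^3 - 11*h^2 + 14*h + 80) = h + 2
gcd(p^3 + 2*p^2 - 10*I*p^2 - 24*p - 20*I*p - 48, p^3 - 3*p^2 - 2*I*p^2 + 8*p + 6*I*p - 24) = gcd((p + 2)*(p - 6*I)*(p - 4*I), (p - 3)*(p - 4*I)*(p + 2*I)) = p - 4*I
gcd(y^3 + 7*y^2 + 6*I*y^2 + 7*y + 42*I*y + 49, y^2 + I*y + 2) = y - I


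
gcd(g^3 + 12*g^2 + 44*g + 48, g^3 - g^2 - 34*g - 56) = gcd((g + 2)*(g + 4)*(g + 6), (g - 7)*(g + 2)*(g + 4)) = g^2 + 6*g + 8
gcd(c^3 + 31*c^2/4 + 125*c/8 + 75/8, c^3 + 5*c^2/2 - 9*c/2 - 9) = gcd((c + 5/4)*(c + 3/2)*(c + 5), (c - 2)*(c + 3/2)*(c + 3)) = c + 3/2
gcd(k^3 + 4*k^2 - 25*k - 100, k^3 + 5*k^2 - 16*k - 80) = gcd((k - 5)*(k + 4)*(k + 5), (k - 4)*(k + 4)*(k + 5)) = k^2 + 9*k + 20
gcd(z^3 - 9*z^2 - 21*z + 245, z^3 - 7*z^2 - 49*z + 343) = z^2 - 14*z + 49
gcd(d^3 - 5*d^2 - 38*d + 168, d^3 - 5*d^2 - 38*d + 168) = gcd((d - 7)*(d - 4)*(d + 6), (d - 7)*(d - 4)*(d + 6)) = d^3 - 5*d^2 - 38*d + 168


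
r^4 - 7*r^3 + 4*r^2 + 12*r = r*(r - 6)*(r - 2)*(r + 1)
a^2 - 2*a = a*(a - 2)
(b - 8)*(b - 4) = b^2 - 12*b + 32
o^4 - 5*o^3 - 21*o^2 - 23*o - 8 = (o - 8)*(o + 1)^3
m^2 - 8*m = m*(m - 8)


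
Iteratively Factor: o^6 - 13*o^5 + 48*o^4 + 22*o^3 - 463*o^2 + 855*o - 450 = (o - 5)*(o^5 - 8*o^4 + 8*o^3 + 62*o^2 - 153*o + 90) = (o - 5)*(o - 2)*(o^4 - 6*o^3 - 4*o^2 + 54*o - 45) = (o - 5)*(o - 2)*(o + 3)*(o^3 - 9*o^2 + 23*o - 15) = (o - 5)^2*(o - 2)*(o + 3)*(o^2 - 4*o + 3) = (o - 5)^2*(o - 2)*(o - 1)*(o + 3)*(o - 3)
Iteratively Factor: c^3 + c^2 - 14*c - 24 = (c + 2)*(c^2 - c - 12) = (c - 4)*(c + 2)*(c + 3)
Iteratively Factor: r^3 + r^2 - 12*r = (r - 3)*(r^2 + 4*r) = (r - 3)*(r + 4)*(r)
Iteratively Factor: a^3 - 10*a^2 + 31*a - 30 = (a - 2)*(a^2 - 8*a + 15) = (a - 5)*(a - 2)*(a - 3)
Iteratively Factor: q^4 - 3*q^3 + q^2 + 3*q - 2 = (q - 1)*(q^3 - 2*q^2 - q + 2) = (q - 2)*(q - 1)*(q^2 - 1) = (q - 2)*(q - 1)^2*(q + 1)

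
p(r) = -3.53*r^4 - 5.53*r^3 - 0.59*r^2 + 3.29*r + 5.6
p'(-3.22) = 306.49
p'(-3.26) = 320.03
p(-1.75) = -5.43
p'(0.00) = 3.29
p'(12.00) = -26799.19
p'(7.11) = -5918.85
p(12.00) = -82793.80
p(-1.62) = -2.08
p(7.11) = -11009.42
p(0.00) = 5.60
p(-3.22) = -205.97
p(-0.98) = 3.76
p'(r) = -14.12*r^3 - 16.59*r^2 - 1.18*r + 3.29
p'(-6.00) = 2463.05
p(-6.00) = -3415.78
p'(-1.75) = 30.22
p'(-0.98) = 1.80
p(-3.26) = -218.50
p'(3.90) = -1091.23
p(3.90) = -1135.22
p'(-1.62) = 21.69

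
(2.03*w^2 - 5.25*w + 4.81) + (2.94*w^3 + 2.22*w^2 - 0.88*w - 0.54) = 2.94*w^3 + 4.25*w^2 - 6.13*w + 4.27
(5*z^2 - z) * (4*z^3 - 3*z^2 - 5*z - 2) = 20*z^5 - 19*z^4 - 22*z^3 - 5*z^2 + 2*z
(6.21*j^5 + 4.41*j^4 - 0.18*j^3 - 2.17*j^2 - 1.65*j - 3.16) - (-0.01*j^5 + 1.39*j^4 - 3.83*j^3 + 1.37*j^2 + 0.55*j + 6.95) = 6.22*j^5 + 3.02*j^4 + 3.65*j^3 - 3.54*j^2 - 2.2*j - 10.11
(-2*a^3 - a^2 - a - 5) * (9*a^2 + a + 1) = -18*a^5 - 11*a^4 - 12*a^3 - 47*a^2 - 6*a - 5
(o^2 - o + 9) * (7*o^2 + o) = 7*o^4 - 6*o^3 + 62*o^2 + 9*o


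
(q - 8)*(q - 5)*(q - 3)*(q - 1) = q^4 - 17*q^3 + 95*q^2 - 199*q + 120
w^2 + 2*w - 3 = (w - 1)*(w + 3)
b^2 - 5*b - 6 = (b - 6)*(b + 1)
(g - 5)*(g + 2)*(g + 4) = g^3 + g^2 - 22*g - 40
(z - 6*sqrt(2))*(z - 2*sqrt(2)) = z^2 - 8*sqrt(2)*z + 24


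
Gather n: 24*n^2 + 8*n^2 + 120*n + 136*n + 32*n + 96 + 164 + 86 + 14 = 32*n^2 + 288*n + 360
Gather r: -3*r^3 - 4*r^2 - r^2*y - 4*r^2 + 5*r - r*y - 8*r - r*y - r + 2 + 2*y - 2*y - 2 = -3*r^3 + r^2*(-y - 8) + r*(-2*y - 4)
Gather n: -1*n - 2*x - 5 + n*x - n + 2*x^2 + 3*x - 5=n*(x - 2) + 2*x^2 + x - 10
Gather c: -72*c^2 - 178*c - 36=-72*c^2 - 178*c - 36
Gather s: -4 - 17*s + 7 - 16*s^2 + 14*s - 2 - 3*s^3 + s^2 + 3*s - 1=-3*s^3 - 15*s^2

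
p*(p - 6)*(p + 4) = p^3 - 2*p^2 - 24*p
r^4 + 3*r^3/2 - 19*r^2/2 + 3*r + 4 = (r - 2)*(r - 1)*(r + 1/2)*(r + 4)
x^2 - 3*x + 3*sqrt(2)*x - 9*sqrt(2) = (x - 3)*(x + 3*sqrt(2))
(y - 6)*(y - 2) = y^2 - 8*y + 12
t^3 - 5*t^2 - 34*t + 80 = (t - 8)*(t - 2)*(t + 5)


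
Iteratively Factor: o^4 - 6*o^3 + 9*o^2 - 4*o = (o - 1)*(o^3 - 5*o^2 + 4*o) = o*(o - 1)*(o^2 - 5*o + 4) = o*(o - 1)^2*(o - 4)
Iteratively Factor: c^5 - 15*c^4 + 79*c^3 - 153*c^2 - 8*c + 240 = (c - 4)*(c^4 - 11*c^3 + 35*c^2 - 13*c - 60) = (c - 5)*(c - 4)*(c^3 - 6*c^2 + 5*c + 12) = (c - 5)*(c - 4)*(c + 1)*(c^2 - 7*c + 12) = (c - 5)*(c - 4)^2*(c + 1)*(c - 3)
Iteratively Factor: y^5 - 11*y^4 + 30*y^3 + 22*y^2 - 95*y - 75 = (y - 5)*(y^4 - 6*y^3 + 22*y + 15) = (y - 5)*(y + 1)*(y^3 - 7*y^2 + 7*y + 15) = (y - 5)^2*(y + 1)*(y^2 - 2*y - 3) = (y - 5)^2*(y + 1)^2*(y - 3)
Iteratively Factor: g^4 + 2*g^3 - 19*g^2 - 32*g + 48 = (g - 4)*(g^3 + 6*g^2 + 5*g - 12) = (g - 4)*(g + 4)*(g^2 + 2*g - 3) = (g - 4)*(g + 3)*(g + 4)*(g - 1)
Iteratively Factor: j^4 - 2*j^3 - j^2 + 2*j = (j + 1)*(j^3 - 3*j^2 + 2*j) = (j - 1)*(j + 1)*(j^2 - 2*j) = (j - 2)*(j - 1)*(j + 1)*(j)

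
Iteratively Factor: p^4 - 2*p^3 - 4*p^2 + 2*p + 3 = (p - 3)*(p^3 + p^2 - p - 1) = (p - 3)*(p + 1)*(p^2 - 1) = (p - 3)*(p - 1)*(p + 1)*(p + 1)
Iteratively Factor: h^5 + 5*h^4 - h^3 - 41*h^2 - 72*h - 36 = (h + 3)*(h^4 + 2*h^3 - 7*h^2 - 20*h - 12) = (h - 3)*(h + 3)*(h^3 + 5*h^2 + 8*h + 4) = (h - 3)*(h + 2)*(h + 3)*(h^2 + 3*h + 2) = (h - 3)*(h + 2)^2*(h + 3)*(h + 1)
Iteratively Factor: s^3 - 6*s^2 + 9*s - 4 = (s - 1)*(s^2 - 5*s + 4) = (s - 1)^2*(s - 4)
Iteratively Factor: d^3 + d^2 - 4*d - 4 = (d + 1)*(d^2 - 4) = (d - 2)*(d + 1)*(d + 2)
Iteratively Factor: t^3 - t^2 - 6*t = (t)*(t^2 - t - 6) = t*(t - 3)*(t + 2)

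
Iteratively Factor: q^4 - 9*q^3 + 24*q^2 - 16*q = (q)*(q^3 - 9*q^2 + 24*q - 16) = q*(q - 4)*(q^2 - 5*q + 4) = q*(q - 4)*(q - 1)*(q - 4)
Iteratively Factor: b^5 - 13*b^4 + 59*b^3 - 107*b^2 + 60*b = (b - 5)*(b^4 - 8*b^3 + 19*b^2 - 12*b) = (b - 5)*(b - 1)*(b^3 - 7*b^2 + 12*b) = b*(b - 5)*(b - 1)*(b^2 - 7*b + 12) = b*(b - 5)*(b - 3)*(b - 1)*(b - 4)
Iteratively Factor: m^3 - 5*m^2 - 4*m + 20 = (m + 2)*(m^2 - 7*m + 10) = (m - 2)*(m + 2)*(m - 5)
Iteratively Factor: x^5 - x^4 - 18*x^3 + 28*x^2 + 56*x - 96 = (x + 4)*(x^4 - 5*x^3 + 2*x^2 + 20*x - 24) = (x - 2)*(x + 4)*(x^3 - 3*x^2 - 4*x + 12) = (x - 2)*(x + 2)*(x + 4)*(x^2 - 5*x + 6) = (x - 3)*(x - 2)*(x + 2)*(x + 4)*(x - 2)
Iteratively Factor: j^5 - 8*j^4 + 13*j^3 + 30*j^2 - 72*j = (j - 3)*(j^4 - 5*j^3 - 2*j^2 + 24*j) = (j - 4)*(j - 3)*(j^3 - j^2 - 6*j) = j*(j - 4)*(j - 3)*(j^2 - j - 6) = j*(j - 4)*(j - 3)^2*(j + 2)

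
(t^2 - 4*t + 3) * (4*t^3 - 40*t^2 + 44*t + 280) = 4*t^5 - 56*t^4 + 216*t^3 - 16*t^2 - 988*t + 840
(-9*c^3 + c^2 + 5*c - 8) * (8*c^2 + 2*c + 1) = -72*c^5 - 10*c^4 + 33*c^3 - 53*c^2 - 11*c - 8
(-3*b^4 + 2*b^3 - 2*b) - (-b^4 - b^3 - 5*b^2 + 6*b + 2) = -2*b^4 + 3*b^3 + 5*b^2 - 8*b - 2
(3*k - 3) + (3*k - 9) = 6*k - 12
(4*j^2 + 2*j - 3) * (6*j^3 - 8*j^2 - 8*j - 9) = 24*j^5 - 20*j^4 - 66*j^3 - 28*j^2 + 6*j + 27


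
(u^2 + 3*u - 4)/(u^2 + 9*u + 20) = (u - 1)/(u + 5)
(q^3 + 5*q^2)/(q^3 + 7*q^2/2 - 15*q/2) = 2*q/(2*q - 3)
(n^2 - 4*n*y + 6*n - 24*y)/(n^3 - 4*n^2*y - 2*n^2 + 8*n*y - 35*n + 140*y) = (n + 6)/(n^2 - 2*n - 35)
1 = 1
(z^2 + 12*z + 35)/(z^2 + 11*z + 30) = (z + 7)/(z + 6)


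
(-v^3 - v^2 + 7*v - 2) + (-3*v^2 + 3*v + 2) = -v^3 - 4*v^2 + 10*v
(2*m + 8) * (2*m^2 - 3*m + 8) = 4*m^3 + 10*m^2 - 8*m + 64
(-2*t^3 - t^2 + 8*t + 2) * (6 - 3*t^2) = 6*t^5 + 3*t^4 - 36*t^3 - 12*t^2 + 48*t + 12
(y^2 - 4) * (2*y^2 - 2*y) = 2*y^4 - 2*y^3 - 8*y^2 + 8*y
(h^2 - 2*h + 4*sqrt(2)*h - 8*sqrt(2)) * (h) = h^3 - 2*h^2 + 4*sqrt(2)*h^2 - 8*sqrt(2)*h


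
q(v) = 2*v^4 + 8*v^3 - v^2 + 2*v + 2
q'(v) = 8*v^3 + 24*v^2 - 2*v + 2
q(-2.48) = -55.48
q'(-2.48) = 32.55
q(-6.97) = 1950.82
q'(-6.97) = -1526.99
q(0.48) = 3.72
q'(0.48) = 7.45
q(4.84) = 1992.81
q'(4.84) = 1461.57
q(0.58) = 4.61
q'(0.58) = 10.47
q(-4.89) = 176.44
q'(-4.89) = -349.77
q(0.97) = 12.07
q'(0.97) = 29.94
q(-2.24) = -47.06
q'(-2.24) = 36.99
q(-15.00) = 73997.00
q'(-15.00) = -21568.00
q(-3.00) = -67.00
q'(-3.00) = 8.00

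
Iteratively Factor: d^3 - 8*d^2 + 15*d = (d - 5)*(d^2 - 3*d) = (d - 5)*(d - 3)*(d)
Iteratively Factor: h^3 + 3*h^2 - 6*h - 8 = (h + 4)*(h^2 - h - 2) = (h - 2)*(h + 4)*(h + 1)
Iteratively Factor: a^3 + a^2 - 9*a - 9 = (a - 3)*(a^2 + 4*a + 3) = (a - 3)*(a + 3)*(a + 1)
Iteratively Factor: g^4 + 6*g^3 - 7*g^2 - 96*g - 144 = (g + 3)*(g^3 + 3*g^2 - 16*g - 48) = (g + 3)^2*(g^2 - 16) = (g + 3)^2*(g + 4)*(g - 4)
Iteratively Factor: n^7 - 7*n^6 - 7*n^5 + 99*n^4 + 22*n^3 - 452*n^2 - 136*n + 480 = (n - 5)*(n^6 - 2*n^5 - 17*n^4 + 14*n^3 + 92*n^2 + 8*n - 96) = (n - 5)*(n + 2)*(n^5 - 4*n^4 - 9*n^3 + 32*n^2 + 28*n - 48) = (n - 5)*(n + 2)^2*(n^4 - 6*n^3 + 3*n^2 + 26*n - 24) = (n - 5)*(n - 4)*(n + 2)^2*(n^3 - 2*n^2 - 5*n + 6) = (n - 5)*(n - 4)*(n + 2)^3*(n^2 - 4*n + 3) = (n - 5)*(n - 4)*(n - 3)*(n + 2)^3*(n - 1)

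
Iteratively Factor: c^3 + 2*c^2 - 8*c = (c)*(c^2 + 2*c - 8) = c*(c + 4)*(c - 2)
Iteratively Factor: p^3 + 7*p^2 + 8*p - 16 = (p + 4)*(p^2 + 3*p - 4) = (p + 4)^2*(p - 1)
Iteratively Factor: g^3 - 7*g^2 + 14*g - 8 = (g - 2)*(g^2 - 5*g + 4) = (g - 4)*(g - 2)*(g - 1)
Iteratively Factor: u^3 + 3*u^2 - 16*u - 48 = (u - 4)*(u^2 + 7*u + 12) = (u - 4)*(u + 4)*(u + 3)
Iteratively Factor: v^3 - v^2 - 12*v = (v - 4)*(v^2 + 3*v) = v*(v - 4)*(v + 3)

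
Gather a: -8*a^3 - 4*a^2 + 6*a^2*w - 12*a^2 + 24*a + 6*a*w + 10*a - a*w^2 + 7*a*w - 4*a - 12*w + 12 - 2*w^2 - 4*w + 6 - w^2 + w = -8*a^3 + a^2*(6*w - 16) + a*(-w^2 + 13*w + 30) - 3*w^2 - 15*w + 18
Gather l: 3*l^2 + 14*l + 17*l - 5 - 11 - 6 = 3*l^2 + 31*l - 22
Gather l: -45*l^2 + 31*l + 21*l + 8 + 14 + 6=-45*l^2 + 52*l + 28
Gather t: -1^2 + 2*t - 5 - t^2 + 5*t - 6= -t^2 + 7*t - 12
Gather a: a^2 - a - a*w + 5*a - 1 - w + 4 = a^2 + a*(4 - w) - w + 3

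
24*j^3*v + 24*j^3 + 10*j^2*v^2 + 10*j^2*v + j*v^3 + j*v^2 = (4*j + v)*(6*j + v)*(j*v + j)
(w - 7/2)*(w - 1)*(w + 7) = w^3 + 5*w^2/2 - 28*w + 49/2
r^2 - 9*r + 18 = (r - 6)*(r - 3)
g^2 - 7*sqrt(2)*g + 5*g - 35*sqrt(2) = (g + 5)*(g - 7*sqrt(2))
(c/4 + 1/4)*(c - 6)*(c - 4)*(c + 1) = c^4/4 - 2*c^3 + 5*c^2/4 + 19*c/2 + 6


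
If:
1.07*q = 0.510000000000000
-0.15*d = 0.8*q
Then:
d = -2.54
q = 0.48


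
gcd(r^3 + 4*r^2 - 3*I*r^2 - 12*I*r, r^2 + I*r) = r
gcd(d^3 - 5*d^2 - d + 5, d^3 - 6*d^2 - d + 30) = d - 5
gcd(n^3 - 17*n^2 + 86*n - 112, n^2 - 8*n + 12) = n - 2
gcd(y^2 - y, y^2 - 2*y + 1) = y - 1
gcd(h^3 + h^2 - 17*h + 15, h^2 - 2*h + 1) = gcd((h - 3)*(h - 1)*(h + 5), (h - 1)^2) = h - 1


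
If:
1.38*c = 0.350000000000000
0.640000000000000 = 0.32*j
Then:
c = 0.25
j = 2.00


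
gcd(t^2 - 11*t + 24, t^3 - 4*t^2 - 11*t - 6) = 1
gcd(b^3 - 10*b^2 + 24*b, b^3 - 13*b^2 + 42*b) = b^2 - 6*b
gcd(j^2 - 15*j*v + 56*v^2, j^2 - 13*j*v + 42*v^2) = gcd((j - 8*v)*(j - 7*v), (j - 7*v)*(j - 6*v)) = -j + 7*v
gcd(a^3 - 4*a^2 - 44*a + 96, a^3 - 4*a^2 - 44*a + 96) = a^3 - 4*a^2 - 44*a + 96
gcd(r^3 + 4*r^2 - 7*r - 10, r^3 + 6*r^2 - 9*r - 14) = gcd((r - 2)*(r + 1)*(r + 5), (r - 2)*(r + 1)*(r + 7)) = r^2 - r - 2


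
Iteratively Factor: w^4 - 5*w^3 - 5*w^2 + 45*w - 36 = (w - 4)*(w^3 - w^2 - 9*w + 9) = (w - 4)*(w - 1)*(w^2 - 9) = (w - 4)*(w - 1)*(w + 3)*(w - 3)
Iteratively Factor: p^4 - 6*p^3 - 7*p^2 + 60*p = (p - 5)*(p^3 - p^2 - 12*p) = (p - 5)*(p + 3)*(p^2 - 4*p) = (p - 5)*(p - 4)*(p + 3)*(p)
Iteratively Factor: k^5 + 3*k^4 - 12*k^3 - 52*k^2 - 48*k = (k + 2)*(k^4 + k^3 - 14*k^2 - 24*k) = (k + 2)^2*(k^3 - k^2 - 12*k) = k*(k + 2)^2*(k^2 - k - 12) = k*(k + 2)^2*(k + 3)*(k - 4)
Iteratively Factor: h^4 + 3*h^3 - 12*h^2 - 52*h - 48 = (h + 2)*(h^3 + h^2 - 14*h - 24) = (h + 2)*(h + 3)*(h^2 - 2*h - 8) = (h - 4)*(h + 2)*(h + 3)*(h + 2)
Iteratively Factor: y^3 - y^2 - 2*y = (y)*(y^2 - y - 2) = y*(y + 1)*(y - 2)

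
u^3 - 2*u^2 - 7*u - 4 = (u - 4)*(u + 1)^2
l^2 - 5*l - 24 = (l - 8)*(l + 3)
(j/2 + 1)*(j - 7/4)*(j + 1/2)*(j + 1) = j^4/2 + 7*j^3/8 - 21*j^2/16 - 41*j/16 - 7/8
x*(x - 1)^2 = x^3 - 2*x^2 + x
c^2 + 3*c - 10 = (c - 2)*(c + 5)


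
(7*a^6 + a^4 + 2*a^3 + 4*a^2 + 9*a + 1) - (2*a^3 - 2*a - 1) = 7*a^6 + a^4 + 4*a^2 + 11*a + 2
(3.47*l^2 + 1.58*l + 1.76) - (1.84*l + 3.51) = 3.47*l^2 - 0.26*l - 1.75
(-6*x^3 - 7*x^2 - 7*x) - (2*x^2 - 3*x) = -6*x^3 - 9*x^2 - 4*x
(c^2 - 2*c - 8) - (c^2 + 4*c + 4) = -6*c - 12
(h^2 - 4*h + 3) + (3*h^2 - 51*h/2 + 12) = 4*h^2 - 59*h/2 + 15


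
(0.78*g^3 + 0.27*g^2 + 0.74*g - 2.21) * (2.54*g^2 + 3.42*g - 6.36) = 1.9812*g^5 + 3.3534*g^4 - 2.1578*g^3 - 4.7998*g^2 - 12.2646*g + 14.0556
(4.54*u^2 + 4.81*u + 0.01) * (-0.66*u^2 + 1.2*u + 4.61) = -2.9964*u^4 + 2.2734*u^3 + 26.6948*u^2 + 22.1861*u + 0.0461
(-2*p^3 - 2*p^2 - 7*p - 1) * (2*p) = -4*p^4 - 4*p^3 - 14*p^2 - 2*p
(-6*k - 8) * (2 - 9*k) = 54*k^2 + 60*k - 16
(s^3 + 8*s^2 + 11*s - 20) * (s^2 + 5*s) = s^5 + 13*s^4 + 51*s^3 + 35*s^2 - 100*s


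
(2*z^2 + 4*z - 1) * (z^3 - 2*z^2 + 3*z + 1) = 2*z^5 - 3*z^3 + 16*z^2 + z - 1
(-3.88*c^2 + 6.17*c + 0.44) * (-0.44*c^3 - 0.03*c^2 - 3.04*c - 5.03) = 1.7072*c^5 - 2.5984*c^4 + 11.4165*c^3 + 0.746400000000001*c^2 - 32.3727*c - 2.2132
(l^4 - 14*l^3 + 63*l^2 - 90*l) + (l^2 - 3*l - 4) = l^4 - 14*l^3 + 64*l^2 - 93*l - 4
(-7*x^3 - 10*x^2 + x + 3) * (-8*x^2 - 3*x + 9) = 56*x^5 + 101*x^4 - 41*x^3 - 117*x^2 + 27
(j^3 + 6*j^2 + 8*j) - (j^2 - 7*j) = j^3 + 5*j^2 + 15*j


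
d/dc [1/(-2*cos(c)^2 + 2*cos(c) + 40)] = (1 - 2*cos(c))*sin(c)/(2*(sin(c)^2 + cos(c) + 19)^2)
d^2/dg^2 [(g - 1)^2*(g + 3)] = 6*g + 2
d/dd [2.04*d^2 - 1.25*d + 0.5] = 4.08*d - 1.25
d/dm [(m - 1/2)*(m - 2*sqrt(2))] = 2*m - 2*sqrt(2) - 1/2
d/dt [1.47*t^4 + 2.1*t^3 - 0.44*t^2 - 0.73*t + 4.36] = 5.88*t^3 + 6.3*t^2 - 0.88*t - 0.73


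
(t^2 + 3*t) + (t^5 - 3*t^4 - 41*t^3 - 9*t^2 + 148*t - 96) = t^5 - 3*t^4 - 41*t^3 - 8*t^2 + 151*t - 96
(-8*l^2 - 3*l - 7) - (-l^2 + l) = -7*l^2 - 4*l - 7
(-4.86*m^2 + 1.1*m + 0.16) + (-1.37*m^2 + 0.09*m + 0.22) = -6.23*m^2 + 1.19*m + 0.38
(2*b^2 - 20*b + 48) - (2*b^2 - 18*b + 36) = 12 - 2*b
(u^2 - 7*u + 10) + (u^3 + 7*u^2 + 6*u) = u^3 + 8*u^2 - u + 10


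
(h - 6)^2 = h^2 - 12*h + 36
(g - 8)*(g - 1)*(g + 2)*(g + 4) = g^4 - 3*g^3 - 38*g^2 - 24*g + 64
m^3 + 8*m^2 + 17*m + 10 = (m + 1)*(m + 2)*(m + 5)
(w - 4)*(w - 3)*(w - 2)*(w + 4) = w^4 - 5*w^3 - 10*w^2 + 80*w - 96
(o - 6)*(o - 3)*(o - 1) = o^3 - 10*o^2 + 27*o - 18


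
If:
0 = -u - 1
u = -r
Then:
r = 1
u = -1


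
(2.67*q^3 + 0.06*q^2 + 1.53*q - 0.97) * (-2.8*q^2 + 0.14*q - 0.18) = -7.476*q^5 + 0.2058*q^4 - 4.7562*q^3 + 2.9194*q^2 - 0.4112*q + 0.1746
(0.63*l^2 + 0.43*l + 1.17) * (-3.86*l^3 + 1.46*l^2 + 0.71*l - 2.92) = -2.4318*l^5 - 0.74*l^4 - 3.4411*l^3 + 0.1739*l^2 - 0.4249*l - 3.4164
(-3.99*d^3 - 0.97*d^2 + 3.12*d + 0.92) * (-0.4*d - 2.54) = 1.596*d^4 + 10.5226*d^3 + 1.2158*d^2 - 8.2928*d - 2.3368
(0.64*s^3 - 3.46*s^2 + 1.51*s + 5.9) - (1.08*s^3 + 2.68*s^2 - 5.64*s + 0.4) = -0.44*s^3 - 6.14*s^2 + 7.15*s + 5.5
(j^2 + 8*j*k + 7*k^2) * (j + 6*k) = j^3 + 14*j^2*k + 55*j*k^2 + 42*k^3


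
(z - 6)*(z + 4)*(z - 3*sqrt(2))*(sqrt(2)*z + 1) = sqrt(2)*z^4 - 5*z^3 - 2*sqrt(2)*z^3 - 27*sqrt(2)*z^2 + 10*z^2 + 6*sqrt(2)*z + 120*z + 72*sqrt(2)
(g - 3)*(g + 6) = g^2 + 3*g - 18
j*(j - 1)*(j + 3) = j^3 + 2*j^2 - 3*j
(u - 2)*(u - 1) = u^2 - 3*u + 2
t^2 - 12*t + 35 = (t - 7)*(t - 5)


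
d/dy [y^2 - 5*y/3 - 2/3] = 2*y - 5/3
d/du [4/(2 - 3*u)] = 12/(3*u - 2)^2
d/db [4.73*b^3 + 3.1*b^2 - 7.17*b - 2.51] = 14.19*b^2 + 6.2*b - 7.17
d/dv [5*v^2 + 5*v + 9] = 10*v + 5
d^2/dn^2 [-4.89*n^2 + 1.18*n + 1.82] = -9.78000000000000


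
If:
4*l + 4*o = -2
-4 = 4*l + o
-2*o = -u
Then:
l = -7/6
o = 2/3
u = 4/3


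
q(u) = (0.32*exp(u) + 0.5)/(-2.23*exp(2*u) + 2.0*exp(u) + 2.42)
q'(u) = (0.32*exp(u) + 0.5)*(4.46*exp(2*u) - 2.0*exp(u))/(-2.23*exp(2*u) + 2.0*exp(u) + 2.42)^2 + 0.32*exp(u)/(-2.23*exp(2*u) + 2.0*exp(u) + 2.42) = (0.7136*exp(2*u) + 2.23*exp(u) - 0.2256)*exp(u)/(4.9729*exp(4*u) - 8.92*exp(3*u) - 6.7932*exp(2*u) + 9.68*exp(u) + 5.8564)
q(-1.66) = 0.21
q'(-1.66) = 0.01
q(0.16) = 0.52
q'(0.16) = 1.38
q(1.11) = -0.12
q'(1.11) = 0.27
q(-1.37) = 0.21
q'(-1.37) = 0.01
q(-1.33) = 0.21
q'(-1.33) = 0.01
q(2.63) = -0.01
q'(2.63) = 0.01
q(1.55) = -0.05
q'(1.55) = 0.09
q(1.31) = -0.08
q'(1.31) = 0.15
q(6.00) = 0.00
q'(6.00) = 0.00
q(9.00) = 0.00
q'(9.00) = 0.00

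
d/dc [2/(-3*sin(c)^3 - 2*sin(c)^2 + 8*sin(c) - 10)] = 2*(9*sin(c)^2 + 4*sin(c) - 8)*cos(c)/(3*sin(c)^3 + 2*sin(c)^2 - 8*sin(c) + 10)^2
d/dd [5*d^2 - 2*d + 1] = 10*d - 2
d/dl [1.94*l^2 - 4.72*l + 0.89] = 3.88*l - 4.72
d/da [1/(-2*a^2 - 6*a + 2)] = (a + 3/2)/(a^2 + 3*a - 1)^2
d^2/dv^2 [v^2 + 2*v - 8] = 2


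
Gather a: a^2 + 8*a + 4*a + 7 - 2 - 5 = a^2 + 12*a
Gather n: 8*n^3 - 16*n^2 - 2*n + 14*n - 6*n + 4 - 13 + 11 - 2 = 8*n^3 - 16*n^2 + 6*n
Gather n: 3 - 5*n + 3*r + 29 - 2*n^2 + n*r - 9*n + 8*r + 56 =-2*n^2 + n*(r - 14) + 11*r + 88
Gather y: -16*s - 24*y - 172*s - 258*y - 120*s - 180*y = -308*s - 462*y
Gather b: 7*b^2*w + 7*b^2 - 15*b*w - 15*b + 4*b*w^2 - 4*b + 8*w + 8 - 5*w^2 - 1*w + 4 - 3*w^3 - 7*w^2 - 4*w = b^2*(7*w + 7) + b*(4*w^2 - 15*w - 19) - 3*w^3 - 12*w^2 + 3*w + 12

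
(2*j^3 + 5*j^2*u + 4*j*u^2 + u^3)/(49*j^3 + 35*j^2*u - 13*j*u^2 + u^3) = (2*j^2 + 3*j*u + u^2)/(49*j^2 - 14*j*u + u^2)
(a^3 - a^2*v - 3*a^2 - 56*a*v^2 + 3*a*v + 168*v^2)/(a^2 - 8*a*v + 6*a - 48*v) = (a^2 + 7*a*v - 3*a - 21*v)/(a + 6)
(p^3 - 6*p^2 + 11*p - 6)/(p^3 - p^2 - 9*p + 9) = (p - 2)/(p + 3)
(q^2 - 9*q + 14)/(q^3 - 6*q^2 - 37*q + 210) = (q - 2)/(q^2 + q - 30)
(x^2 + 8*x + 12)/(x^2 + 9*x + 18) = (x + 2)/(x + 3)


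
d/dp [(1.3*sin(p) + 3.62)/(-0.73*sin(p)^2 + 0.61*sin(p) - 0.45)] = (0.949*sin(p)^2 + 5.2852*sin(p) - 2.7932)*cos(p)/(0.5329*sin(p)^4 - 0.8906*sin(p)^3 + 1.0291*sin(p)^2 - 0.549*sin(p) + 0.2025)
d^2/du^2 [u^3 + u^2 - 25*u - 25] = 6*u + 2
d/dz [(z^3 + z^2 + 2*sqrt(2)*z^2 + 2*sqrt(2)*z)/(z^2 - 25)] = (z^4 - 75*z^2 - 2*sqrt(2)*z^2 - 100*sqrt(2)*z - 50*z - 50*sqrt(2))/(z^4 - 50*z^2 + 625)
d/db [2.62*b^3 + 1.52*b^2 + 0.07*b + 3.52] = 7.86*b^2 + 3.04*b + 0.07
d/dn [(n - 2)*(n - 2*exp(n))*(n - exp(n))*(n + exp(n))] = -2*n^3*exp(n) + 4*n^3 - 2*n^2*exp(2*n) - 2*n^2*exp(n) - 6*n^2 + 6*n*exp(3*n) + 2*n*exp(2*n) + 8*n*exp(n) - 10*exp(3*n) + 2*exp(2*n)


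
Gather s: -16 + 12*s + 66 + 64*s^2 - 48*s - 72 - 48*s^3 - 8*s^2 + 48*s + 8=-48*s^3 + 56*s^2 + 12*s - 14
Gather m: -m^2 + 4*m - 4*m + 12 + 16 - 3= 25 - m^2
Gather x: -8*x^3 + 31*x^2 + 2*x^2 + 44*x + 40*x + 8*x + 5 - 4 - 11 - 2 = -8*x^3 + 33*x^2 + 92*x - 12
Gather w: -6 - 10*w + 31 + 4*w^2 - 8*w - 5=4*w^2 - 18*w + 20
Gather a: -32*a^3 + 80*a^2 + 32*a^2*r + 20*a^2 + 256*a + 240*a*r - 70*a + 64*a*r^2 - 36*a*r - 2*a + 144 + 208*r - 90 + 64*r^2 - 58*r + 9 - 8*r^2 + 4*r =-32*a^3 + a^2*(32*r + 100) + a*(64*r^2 + 204*r + 184) + 56*r^2 + 154*r + 63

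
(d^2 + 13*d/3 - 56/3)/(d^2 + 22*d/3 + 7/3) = (3*d - 8)/(3*d + 1)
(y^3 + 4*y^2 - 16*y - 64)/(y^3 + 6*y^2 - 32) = (y - 4)/(y - 2)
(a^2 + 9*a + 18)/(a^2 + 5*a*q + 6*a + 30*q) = (a + 3)/(a + 5*q)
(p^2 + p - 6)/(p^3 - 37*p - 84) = (p - 2)/(p^2 - 3*p - 28)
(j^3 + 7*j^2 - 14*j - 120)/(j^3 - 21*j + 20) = (j + 6)/(j - 1)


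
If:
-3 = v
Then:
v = -3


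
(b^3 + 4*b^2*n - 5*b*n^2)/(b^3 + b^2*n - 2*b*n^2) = (b + 5*n)/(b + 2*n)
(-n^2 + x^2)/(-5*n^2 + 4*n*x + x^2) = (n + x)/(5*n + x)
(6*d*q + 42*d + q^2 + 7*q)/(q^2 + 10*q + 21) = (6*d + q)/(q + 3)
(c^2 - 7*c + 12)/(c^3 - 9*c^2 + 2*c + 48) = (c - 4)/(c^2 - 6*c - 16)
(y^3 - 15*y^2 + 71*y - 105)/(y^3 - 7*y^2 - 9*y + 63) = (y - 5)/(y + 3)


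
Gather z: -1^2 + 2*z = 2*z - 1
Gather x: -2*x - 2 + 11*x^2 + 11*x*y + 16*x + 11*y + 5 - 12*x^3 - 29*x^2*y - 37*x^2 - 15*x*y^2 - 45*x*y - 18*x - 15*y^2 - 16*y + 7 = -12*x^3 + x^2*(-29*y - 26) + x*(-15*y^2 - 34*y - 4) - 15*y^2 - 5*y + 10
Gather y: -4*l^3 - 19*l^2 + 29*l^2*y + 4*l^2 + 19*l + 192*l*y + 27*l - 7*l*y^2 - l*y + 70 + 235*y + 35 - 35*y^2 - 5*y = -4*l^3 - 15*l^2 + 46*l + y^2*(-7*l - 35) + y*(29*l^2 + 191*l + 230) + 105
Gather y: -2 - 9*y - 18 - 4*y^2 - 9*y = -4*y^2 - 18*y - 20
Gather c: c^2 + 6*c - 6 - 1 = c^2 + 6*c - 7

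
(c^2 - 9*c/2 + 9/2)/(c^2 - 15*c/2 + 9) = (c - 3)/(c - 6)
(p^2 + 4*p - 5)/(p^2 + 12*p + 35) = (p - 1)/(p + 7)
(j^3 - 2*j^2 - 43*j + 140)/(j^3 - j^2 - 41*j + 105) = (j - 4)/(j - 3)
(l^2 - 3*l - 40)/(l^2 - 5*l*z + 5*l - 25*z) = (8 - l)/(-l + 5*z)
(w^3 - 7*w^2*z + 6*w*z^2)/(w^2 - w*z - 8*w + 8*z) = w*(w - 6*z)/(w - 8)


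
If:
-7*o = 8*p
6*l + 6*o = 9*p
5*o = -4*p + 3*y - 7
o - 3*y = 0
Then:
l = 259/8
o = -14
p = 49/4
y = -14/3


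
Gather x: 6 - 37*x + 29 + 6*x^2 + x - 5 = 6*x^2 - 36*x + 30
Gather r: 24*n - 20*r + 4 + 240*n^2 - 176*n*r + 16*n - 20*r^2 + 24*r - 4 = 240*n^2 + 40*n - 20*r^2 + r*(4 - 176*n)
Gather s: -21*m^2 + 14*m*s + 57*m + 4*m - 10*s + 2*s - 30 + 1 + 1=-21*m^2 + 61*m + s*(14*m - 8) - 28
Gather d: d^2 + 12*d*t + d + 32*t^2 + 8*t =d^2 + d*(12*t + 1) + 32*t^2 + 8*t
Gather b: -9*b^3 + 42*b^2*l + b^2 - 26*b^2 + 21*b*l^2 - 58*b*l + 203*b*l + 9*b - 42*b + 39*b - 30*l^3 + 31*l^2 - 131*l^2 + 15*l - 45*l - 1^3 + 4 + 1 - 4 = -9*b^3 + b^2*(42*l - 25) + b*(21*l^2 + 145*l + 6) - 30*l^3 - 100*l^2 - 30*l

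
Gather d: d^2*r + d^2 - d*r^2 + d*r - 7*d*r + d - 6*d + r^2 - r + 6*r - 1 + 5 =d^2*(r + 1) + d*(-r^2 - 6*r - 5) + r^2 + 5*r + 4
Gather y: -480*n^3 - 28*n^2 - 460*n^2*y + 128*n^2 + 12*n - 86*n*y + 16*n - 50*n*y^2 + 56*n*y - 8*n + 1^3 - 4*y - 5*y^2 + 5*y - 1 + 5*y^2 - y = -480*n^3 + 100*n^2 - 50*n*y^2 + 20*n + y*(-460*n^2 - 30*n)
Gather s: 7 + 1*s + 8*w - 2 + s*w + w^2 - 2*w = s*(w + 1) + w^2 + 6*w + 5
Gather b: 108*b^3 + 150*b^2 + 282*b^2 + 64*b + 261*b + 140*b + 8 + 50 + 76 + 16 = 108*b^3 + 432*b^2 + 465*b + 150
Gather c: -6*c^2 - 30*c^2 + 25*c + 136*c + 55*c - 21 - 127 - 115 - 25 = -36*c^2 + 216*c - 288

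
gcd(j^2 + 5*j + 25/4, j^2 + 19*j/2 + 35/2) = j + 5/2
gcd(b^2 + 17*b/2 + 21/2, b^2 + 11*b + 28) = b + 7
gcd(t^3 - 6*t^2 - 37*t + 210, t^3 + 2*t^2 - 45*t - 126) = t^2 - t - 42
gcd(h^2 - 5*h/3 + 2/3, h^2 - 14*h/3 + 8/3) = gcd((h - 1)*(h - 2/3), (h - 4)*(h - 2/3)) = h - 2/3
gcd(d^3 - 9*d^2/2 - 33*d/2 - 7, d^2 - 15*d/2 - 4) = d + 1/2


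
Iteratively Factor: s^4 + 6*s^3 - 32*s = (s - 2)*(s^3 + 8*s^2 + 16*s) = (s - 2)*(s + 4)*(s^2 + 4*s) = (s - 2)*(s + 4)^2*(s)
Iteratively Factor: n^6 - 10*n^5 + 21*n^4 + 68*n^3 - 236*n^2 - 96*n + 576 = (n + 2)*(n^5 - 12*n^4 + 45*n^3 - 22*n^2 - 192*n + 288) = (n - 3)*(n + 2)*(n^4 - 9*n^3 + 18*n^2 + 32*n - 96) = (n - 3)*(n + 2)^2*(n^3 - 11*n^2 + 40*n - 48) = (n - 4)*(n - 3)*(n + 2)^2*(n^2 - 7*n + 12) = (n - 4)*(n - 3)^2*(n + 2)^2*(n - 4)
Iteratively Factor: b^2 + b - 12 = (b - 3)*(b + 4)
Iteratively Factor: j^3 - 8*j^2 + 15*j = (j - 5)*(j^2 - 3*j) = j*(j - 5)*(j - 3)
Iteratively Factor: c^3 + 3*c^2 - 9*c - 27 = (c - 3)*(c^2 + 6*c + 9) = (c - 3)*(c + 3)*(c + 3)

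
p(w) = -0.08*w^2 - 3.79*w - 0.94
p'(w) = -0.16*w - 3.79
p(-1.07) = 3.02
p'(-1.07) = -3.62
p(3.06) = -13.29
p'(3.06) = -4.28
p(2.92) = -12.69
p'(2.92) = -4.26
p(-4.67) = 15.01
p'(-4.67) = -3.04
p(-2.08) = 6.60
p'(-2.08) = -3.46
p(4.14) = -18.00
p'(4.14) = -4.45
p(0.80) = -4.02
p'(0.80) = -3.92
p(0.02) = -1.02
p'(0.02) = -3.79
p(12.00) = -57.94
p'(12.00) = -5.71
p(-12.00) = 33.02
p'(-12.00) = -1.87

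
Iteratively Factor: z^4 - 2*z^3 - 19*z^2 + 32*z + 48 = (z - 3)*(z^3 + z^2 - 16*z - 16) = (z - 3)*(z + 1)*(z^2 - 16) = (z - 3)*(z + 1)*(z + 4)*(z - 4)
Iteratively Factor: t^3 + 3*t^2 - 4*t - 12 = (t + 2)*(t^2 + t - 6) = (t + 2)*(t + 3)*(t - 2)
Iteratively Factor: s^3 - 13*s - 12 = (s - 4)*(s^2 + 4*s + 3) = (s - 4)*(s + 1)*(s + 3)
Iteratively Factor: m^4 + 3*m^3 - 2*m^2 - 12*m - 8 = (m - 2)*(m^3 + 5*m^2 + 8*m + 4) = (m - 2)*(m + 2)*(m^2 + 3*m + 2) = (m - 2)*(m + 2)^2*(m + 1)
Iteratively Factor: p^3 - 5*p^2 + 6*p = (p - 2)*(p^2 - 3*p) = p*(p - 2)*(p - 3)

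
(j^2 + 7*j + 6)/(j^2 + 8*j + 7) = (j + 6)/(j + 7)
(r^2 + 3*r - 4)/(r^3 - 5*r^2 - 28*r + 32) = 1/(r - 8)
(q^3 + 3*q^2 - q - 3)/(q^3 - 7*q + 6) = (q + 1)/(q - 2)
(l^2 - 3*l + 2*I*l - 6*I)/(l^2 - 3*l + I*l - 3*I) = (l + 2*I)/(l + I)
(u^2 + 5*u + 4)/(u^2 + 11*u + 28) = (u + 1)/(u + 7)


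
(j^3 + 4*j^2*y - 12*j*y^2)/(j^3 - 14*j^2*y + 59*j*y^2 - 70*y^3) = j*(j + 6*y)/(j^2 - 12*j*y + 35*y^2)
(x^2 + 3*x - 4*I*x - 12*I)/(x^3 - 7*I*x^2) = (x^2 + x*(3 - 4*I) - 12*I)/(x^2*(x - 7*I))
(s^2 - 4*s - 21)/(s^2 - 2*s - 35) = (s + 3)/(s + 5)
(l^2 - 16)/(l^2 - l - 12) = (l + 4)/(l + 3)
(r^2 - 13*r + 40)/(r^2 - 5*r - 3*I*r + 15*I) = (r - 8)/(r - 3*I)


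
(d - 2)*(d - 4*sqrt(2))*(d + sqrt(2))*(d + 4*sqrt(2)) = d^4 - 2*d^3 + sqrt(2)*d^3 - 32*d^2 - 2*sqrt(2)*d^2 - 32*sqrt(2)*d + 64*d + 64*sqrt(2)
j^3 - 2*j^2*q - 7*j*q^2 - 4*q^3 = (j - 4*q)*(j + q)^2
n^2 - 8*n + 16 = (n - 4)^2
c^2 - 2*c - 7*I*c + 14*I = (c - 2)*(c - 7*I)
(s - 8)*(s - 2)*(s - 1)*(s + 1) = s^4 - 10*s^3 + 15*s^2 + 10*s - 16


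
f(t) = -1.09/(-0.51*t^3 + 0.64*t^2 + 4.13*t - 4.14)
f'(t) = -1.09*(1.53*t^2 - 1.28*t - 4.13)/(-0.51*t^3 + 0.64*t^2 + 4.13*t - 4.14)^2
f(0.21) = 0.34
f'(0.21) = 0.45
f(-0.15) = 0.23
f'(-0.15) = 0.19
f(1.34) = -0.83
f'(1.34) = 1.95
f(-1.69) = 0.16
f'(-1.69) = -0.06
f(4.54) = 0.05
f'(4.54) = -0.06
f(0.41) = 0.46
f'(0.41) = 0.85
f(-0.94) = 0.15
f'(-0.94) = 0.03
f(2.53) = -0.51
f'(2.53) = -0.57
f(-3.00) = -0.36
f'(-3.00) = -1.63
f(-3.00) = -0.36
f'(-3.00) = -1.63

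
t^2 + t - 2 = (t - 1)*(t + 2)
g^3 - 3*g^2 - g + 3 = (g - 3)*(g - 1)*(g + 1)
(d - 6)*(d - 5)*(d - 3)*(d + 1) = d^4 - 13*d^3 + 49*d^2 - 27*d - 90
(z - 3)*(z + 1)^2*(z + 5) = z^4 + 4*z^3 - 10*z^2 - 28*z - 15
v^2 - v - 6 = (v - 3)*(v + 2)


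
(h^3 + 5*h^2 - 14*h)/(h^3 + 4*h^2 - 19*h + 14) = h/(h - 1)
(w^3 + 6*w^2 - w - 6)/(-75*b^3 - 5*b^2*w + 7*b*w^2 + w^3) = (-w^3 - 6*w^2 + w + 6)/(75*b^3 + 5*b^2*w - 7*b*w^2 - w^3)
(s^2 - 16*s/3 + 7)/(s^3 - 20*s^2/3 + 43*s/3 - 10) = (3*s - 7)/(3*s^2 - 11*s + 10)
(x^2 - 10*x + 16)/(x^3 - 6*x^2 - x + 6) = (x^2 - 10*x + 16)/(x^3 - 6*x^2 - x + 6)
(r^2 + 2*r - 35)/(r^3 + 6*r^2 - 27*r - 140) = 1/(r + 4)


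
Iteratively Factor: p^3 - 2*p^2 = (p - 2)*(p^2) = p*(p - 2)*(p)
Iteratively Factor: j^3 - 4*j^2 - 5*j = (j)*(j^2 - 4*j - 5) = j*(j - 5)*(j + 1)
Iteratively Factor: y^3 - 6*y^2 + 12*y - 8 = (y - 2)*(y^2 - 4*y + 4) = (y - 2)^2*(y - 2)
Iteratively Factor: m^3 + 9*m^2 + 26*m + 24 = (m + 3)*(m^2 + 6*m + 8) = (m + 3)*(m + 4)*(m + 2)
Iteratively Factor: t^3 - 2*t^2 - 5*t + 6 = (t - 1)*(t^2 - t - 6) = (t - 3)*(t - 1)*(t + 2)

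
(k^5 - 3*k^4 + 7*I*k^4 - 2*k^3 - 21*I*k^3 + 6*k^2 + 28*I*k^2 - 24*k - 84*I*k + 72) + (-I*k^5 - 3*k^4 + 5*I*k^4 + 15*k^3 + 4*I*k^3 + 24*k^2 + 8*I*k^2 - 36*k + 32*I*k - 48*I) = k^5 - I*k^5 - 6*k^4 + 12*I*k^4 + 13*k^3 - 17*I*k^3 + 30*k^2 + 36*I*k^2 - 60*k - 52*I*k + 72 - 48*I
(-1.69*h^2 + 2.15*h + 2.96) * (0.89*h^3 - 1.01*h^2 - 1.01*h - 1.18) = -1.5041*h^5 + 3.6204*h^4 + 2.1698*h^3 - 3.1669*h^2 - 5.5266*h - 3.4928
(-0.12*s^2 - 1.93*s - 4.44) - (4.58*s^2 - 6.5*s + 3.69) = -4.7*s^2 + 4.57*s - 8.13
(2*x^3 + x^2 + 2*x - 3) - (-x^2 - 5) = 2*x^3 + 2*x^2 + 2*x + 2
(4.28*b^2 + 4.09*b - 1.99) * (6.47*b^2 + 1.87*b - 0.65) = 27.6916*b^4 + 34.4659*b^3 - 8.009*b^2 - 6.3798*b + 1.2935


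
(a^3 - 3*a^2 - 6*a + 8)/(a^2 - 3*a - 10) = (a^2 - 5*a + 4)/(a - 5)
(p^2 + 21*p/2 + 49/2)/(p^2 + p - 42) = (p + 7/2)/(p - 6)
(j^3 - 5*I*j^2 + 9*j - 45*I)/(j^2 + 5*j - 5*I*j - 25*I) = (j^2 + 9)/(j + 5)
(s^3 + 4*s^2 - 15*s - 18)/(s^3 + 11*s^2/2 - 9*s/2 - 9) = 2*(s - 3)/(2*s - 3)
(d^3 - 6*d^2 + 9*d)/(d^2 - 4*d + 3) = d*(d - 3)/(d - 1)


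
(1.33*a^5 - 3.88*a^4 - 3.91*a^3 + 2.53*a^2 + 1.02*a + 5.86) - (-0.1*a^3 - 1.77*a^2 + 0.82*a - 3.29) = 1.33*a^5 - 3.88*a^4 - 3.81*a^3 + 4.3*a^2 + 0.2*a + 9.15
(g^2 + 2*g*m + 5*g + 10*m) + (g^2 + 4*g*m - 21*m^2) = 2*g^2 + 6*g*m + 5*g - 21*m^2 + 10*m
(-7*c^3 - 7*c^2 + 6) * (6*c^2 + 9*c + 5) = -42*c^5 - 105*c^4 - 98*c^3 + c^2 + 54*c + 30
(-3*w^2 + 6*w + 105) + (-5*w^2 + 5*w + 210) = -8*w^2 + 11*w + 315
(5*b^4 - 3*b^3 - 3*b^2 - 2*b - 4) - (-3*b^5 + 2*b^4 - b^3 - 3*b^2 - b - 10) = 3*b^5 + 3*b^4 - 2*b^3 - b + 6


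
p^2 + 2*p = p*(p + 2)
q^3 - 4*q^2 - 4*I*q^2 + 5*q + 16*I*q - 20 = (q - 4)*(q - 5*I)*(q + I)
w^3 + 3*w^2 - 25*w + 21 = (w - 3)*(w - 1)*(w + 7)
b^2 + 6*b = b*(b + 6)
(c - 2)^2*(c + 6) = c^3 + 2*c^2 - 20*c + 24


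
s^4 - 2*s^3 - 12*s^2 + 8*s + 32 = (s - 4)*(s - 2)*(s + 2)^2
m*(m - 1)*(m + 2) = m^3 + m^2 - 2*m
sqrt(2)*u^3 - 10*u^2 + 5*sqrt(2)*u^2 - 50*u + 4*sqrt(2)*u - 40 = (u + 4)*(u - 5*sqrt(2))*(sqrt(2)*u + sqrt(2))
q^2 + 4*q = q*(q + 4)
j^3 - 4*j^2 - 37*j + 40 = (j - 8)*(j - 1)*(j + 5)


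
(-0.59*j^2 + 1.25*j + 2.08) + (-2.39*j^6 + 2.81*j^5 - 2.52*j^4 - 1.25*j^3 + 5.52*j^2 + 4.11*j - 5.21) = -2.39*j^6 + 2.81*j^5 - 2.52*j^4 - 1.25*j^3 + 4.93*j^2 + 5.36*j - 3.13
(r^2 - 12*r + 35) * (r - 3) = r^3 - 15*r^2 + 71*r - 105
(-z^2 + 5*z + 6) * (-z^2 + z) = z^4 - 6*z^3 - z^2 + 6*z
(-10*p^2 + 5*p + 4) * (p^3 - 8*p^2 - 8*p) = -10*p^5 + 85*p^4 + 44*p^3 - 72*p^2 - 32*p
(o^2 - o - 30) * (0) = 0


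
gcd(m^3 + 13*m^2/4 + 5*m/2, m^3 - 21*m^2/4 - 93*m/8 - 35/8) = m + 5/4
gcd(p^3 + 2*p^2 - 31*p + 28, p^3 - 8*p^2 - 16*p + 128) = p - 4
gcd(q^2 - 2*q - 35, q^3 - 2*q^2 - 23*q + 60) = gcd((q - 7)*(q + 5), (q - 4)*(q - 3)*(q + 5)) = q + 5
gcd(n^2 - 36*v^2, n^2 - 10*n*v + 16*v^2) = 1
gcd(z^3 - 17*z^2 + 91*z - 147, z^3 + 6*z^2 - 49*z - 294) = z - 7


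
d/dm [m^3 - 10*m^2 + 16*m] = 3*m^2 - 20*m + 16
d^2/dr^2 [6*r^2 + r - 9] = 12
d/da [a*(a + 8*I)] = 2*a + 8*I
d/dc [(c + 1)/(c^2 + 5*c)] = (c*(c + 5) - (c + 1)*(2*c + 5))/(c^2*(c + 5)^2)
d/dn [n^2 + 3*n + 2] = 2*n + 3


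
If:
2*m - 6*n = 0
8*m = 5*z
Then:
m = 5*z/8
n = 5*z/24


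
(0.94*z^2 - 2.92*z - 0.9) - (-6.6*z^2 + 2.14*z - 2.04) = 7.54*z^2 - 5.06*z + 1.14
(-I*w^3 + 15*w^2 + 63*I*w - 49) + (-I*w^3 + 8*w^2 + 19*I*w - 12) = -2*I*w^3 + 23*w^2 + 82*I*w - 61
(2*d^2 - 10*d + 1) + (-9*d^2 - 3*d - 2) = -7*d^2 - 13*d - 1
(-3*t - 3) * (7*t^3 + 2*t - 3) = -21*t^4 - 21*t^3 - 6*t^2 + 3*t + 9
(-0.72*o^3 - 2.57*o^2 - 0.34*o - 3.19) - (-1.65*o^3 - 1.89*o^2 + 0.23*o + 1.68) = 0.93*o^3 - 0.68*o^2 - 0.57*o - 4.87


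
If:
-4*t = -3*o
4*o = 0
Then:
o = 0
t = 0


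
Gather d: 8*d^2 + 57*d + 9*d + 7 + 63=8*d^2 + 66*d + 70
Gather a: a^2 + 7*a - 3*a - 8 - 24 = a^2 + 4*a - 32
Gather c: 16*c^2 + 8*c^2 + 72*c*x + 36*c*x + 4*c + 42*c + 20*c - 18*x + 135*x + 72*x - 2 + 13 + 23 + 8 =24*c^2 + c*(108*x + 66) + 189*x + 42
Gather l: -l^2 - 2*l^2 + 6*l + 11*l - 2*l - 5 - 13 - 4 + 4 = -3*l^2 + 15*l - 18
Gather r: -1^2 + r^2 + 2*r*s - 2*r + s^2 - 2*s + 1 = r^2 + r*(2*s - 2) + s^2 - 2*s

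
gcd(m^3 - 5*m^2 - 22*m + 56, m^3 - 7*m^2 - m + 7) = m - 7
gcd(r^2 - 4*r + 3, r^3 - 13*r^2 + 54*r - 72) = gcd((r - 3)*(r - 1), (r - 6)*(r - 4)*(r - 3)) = r - 3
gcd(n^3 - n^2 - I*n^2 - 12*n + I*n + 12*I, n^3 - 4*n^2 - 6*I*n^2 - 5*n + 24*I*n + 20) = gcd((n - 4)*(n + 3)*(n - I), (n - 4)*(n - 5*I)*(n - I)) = n^2 + n*(-4 - I) + 4*I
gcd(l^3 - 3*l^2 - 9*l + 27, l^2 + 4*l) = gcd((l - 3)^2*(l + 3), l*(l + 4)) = 1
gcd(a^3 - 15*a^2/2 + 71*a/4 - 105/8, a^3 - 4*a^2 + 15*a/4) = a^2 - 4*a + 15/4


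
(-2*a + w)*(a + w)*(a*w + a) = -2*a^3*w - 2*a^3 - a^2*w^2 - a^2*w + a*w^3 + a*w^2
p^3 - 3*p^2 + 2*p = p*(p - 2)*(p - 1)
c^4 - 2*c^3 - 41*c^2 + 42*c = c*(c - 7)*(c - 1)*(c + 6)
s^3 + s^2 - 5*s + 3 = (s - 1)^2*(s + 3)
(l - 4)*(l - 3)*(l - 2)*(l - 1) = l^4 - 10*l^3 + 35*l^2 - 50*l + 24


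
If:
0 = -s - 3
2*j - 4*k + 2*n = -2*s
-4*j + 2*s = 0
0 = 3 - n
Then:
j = -3/2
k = -3/4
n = 3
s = -3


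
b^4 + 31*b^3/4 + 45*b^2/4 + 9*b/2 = b*(b + 3/4)*(b + 1)*(b + 6)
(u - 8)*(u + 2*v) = u^2 + 2*u*v - 8*u - 16*v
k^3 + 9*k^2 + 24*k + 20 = (k + 2)^2*(k + 5)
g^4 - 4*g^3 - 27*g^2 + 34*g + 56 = (g - 7)*(g - 2)*(g + 1)*(g + 4)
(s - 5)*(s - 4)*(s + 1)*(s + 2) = s^4 - 6*s^3 - 5*s^2 + 42*s + 40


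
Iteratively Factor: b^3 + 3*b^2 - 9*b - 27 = (b + 3)*(b^2 - 9) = (b + 3)^2*(b - 3)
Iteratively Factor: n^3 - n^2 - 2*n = (n + 1)*(n^2 - 2*n) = (n - 2)*(n + 1)*(n)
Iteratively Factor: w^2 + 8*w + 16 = (w + 4)*(w + 4)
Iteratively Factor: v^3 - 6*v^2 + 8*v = (v - 4)*(v^2 - 2*v) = v*(v - 4)*(v - 2)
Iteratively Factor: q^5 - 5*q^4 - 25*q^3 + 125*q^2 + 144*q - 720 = (q - 5)*(q^4 - 25*q^2 + 144) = (q - 5)*(q + 4)*(q^3 - 4*q^2 - 9*q + 36) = (q - 5)*(q - 4)*(q + 4)*(q^2 - 9) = (q - 5)*(q - 4)*(q + 3)*(q + 4)*(q - 3)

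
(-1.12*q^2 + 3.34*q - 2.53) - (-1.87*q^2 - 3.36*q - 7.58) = 0.75*q^2 + 6.7*q + 5.05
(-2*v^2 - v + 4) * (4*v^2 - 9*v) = -8*v^4 + 14*v^3 + 25*v^2 - 36*v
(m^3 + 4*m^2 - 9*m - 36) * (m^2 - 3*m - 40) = m^5 + m^4 - 61*m^3 - 169*m^2 + 468*m + 1440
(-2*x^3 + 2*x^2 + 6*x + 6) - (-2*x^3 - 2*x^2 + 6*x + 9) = 4*x^2 - 3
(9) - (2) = 7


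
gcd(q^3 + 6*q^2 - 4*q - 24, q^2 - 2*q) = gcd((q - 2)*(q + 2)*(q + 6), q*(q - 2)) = q - 2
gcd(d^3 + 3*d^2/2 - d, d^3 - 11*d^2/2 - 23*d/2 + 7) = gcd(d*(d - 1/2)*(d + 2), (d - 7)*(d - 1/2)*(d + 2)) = d^2 + 3*d/2 - 1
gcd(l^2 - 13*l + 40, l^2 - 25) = l - 5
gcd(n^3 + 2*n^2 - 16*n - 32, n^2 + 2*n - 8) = n + 4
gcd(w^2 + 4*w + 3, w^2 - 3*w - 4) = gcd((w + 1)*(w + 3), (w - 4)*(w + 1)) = w + 1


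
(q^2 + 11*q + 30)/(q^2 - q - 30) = (q + 6)/(q - 6)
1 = 1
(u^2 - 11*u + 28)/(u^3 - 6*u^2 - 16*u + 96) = (u - 7)/(u^2 - 2*u - 24)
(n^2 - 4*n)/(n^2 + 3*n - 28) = n/(n + 7)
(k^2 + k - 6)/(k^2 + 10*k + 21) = (k - 2)/(k + 7)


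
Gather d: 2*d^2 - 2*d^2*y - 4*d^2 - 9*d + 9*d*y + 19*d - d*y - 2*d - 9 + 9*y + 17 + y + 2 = d^2*(-2*y - 2) + d*(8*y + 8) + 10*y + 10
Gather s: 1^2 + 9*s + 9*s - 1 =18*s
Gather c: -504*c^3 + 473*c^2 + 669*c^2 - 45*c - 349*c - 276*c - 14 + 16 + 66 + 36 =-504*c^3 + 1142*c^2 - 670*c + 104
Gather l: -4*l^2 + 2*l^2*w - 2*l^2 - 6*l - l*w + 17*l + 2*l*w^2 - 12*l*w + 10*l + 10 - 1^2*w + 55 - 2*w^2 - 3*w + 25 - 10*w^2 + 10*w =l^2*(2*w - 6) + l*(2*w^2 - 13*w + 21) - 12*w^2 + 6*w + 90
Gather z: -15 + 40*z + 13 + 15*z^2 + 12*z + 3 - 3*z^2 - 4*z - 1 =12*z^2 + 48*z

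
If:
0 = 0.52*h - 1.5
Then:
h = 2.88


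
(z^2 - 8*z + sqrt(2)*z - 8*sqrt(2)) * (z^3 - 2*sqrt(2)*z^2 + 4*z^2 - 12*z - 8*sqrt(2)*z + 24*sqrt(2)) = z^5 - 4*z^4 - sqrt(2)*z^4 - 48*z^3 + 4*sqrt(2)*z^3 + 44*sqrt(2)*z^2 + 112*z^2 - 96*sqrt(2)*z + 176*z - 384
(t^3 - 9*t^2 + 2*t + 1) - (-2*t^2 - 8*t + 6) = t^3 - 7*t^2 + 10*t - 5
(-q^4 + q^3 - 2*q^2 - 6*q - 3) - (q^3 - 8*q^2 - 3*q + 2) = -q^4 + 6*q^2 - 3*q - 5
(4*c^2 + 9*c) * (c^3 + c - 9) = 4*c^5 + 9*c^4 + 4*c^3 - 27*c^2 - 81*c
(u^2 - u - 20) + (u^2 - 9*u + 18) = 2*u^2 - 10*u - 2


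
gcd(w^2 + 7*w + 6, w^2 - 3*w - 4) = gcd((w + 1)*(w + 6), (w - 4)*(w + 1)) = w + 1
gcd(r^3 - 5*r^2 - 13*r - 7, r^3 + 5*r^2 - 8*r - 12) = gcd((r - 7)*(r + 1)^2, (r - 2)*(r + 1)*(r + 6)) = r + 1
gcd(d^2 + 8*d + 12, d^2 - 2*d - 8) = d + 2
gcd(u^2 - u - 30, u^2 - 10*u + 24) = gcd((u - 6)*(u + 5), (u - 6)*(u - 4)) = u - 6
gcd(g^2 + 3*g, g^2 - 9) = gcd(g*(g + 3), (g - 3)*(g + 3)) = g + 3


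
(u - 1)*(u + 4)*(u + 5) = u^3 + 8*u^2 + 11*u - 20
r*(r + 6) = r^2 + 6*r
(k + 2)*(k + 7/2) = k^2 + 11*k/2 + 7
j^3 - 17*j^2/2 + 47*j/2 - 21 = (j - 7/2)*(j - 3)*(j - 2)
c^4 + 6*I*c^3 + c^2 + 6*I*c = c*(c - I)*(c + I)*(c + 6*I)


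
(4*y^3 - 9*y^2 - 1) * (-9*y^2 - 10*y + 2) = -36*y^5 + 41*y^4 + 98*y^3 - 9*y^2 + 10*y - 2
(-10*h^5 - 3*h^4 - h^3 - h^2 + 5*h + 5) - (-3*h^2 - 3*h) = -10*h^5 - 3*h^4 - h^3 + 2*h^2 + 8*h + 5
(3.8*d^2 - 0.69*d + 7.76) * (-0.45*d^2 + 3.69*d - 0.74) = -1.71*d^4 + 14.3325*d^3 - 8.8501*d^2 + 29.145*d - 5.7424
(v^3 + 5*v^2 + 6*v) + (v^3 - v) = 2*v^3 + 5*v^2 + 5*v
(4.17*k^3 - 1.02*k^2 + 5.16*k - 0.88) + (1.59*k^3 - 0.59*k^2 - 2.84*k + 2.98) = 5.76*k^3 - 1.61*k^2 + 2.32*k + 2.1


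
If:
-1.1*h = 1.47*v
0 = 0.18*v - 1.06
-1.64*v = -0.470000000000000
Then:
No Solution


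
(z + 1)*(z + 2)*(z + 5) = z^3 + 8*z^2 + 17*z + 10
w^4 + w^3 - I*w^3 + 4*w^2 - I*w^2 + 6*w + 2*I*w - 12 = (w - 1)*(w + 2)*(w - 3*I)*(w + 2*I)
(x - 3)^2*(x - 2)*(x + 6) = x^4 - 2*x^3 - 27*x^2 + 108*x - 108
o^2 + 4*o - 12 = (o - 2)*(o + 6)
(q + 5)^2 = q^2 + 10*q + 25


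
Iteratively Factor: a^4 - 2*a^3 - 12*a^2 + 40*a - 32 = (a - 2)*(a^3 - 12*a + 16) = (a - 2)^2*(a^2 + 2*a - 8) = (a - 2)^2*(a + 4)*(a - 2)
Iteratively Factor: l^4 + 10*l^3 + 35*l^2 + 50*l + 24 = (l + 3)*(l^3 + 7*l^2 + 14*l + 8) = (l + 2)*(l + 3)*(l^2 + 5*l + 4) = (l + 2)*(l + 3)*(l + 4)*(l + 1)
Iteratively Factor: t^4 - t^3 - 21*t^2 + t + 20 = (t + 4)*(t^3 - 5*t^2 - t + 5) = (t - 1)*(t + 4)*(t^2 - 4*t - 5) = (t - 5)*(t - 1)*(t + 4)*(t + 1)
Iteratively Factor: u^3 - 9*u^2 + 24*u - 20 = (u - 2)*(u^2 - 7*u + 10) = (u - 2)^2*(u - 5)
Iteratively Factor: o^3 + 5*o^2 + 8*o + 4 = (o + 2)*(o^2 + 3*o + 2) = (o + 1)*(o + 2)*(o + 2)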